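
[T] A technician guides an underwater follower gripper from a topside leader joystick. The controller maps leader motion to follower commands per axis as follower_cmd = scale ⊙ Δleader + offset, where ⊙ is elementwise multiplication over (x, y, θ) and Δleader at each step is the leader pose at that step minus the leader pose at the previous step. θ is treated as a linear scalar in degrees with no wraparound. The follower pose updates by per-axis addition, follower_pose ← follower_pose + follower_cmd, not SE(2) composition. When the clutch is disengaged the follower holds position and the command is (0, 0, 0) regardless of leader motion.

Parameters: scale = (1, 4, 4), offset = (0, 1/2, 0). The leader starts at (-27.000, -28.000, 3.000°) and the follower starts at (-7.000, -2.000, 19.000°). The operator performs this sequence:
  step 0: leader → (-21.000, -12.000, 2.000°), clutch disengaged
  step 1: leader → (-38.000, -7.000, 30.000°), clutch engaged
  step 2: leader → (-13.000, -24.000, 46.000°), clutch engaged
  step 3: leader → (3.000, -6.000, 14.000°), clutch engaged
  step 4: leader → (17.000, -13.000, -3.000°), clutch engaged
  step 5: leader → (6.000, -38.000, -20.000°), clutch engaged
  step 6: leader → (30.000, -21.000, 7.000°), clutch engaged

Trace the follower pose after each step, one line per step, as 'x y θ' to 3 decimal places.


step 0: Δleader=(6.000, 16.000, -1.000°), disengaged; cmd=(0,0,0) → follower holds at (-7.000, -2.000, 19.000°)
step 1: Δleader=(-17.000, 5.000, 28.000°), engaged; cmd=(-17.000, 20.500, 112.000°) → follower=(-24.000, 18.500, 131.000°)
step 2: Δleader=(25.000, -17.000, 16.000°), engaged; cmd=(25.000, -67.500, 64.000°) → follower=(1.000, -49.000, 195.000°)
step 3: Δleader=(16.000, 18.000, -32.000°), engaged; cmd=(16.000, 72.500, -128.000°) → follower=(17.000, 23.500, 67.000°)
step 4: Δleader=(14.000, -7.000, -17.000°), engaged; cmd=(14.000, -27.500, -68.000°) → follower=(31.000, -4.000, -1.000°)
step 5: Δleader=(-11.000, -25.000, -17.000°), engaged; cmd=(-11.000, -99.500, -68.000°) → follower=(20.000, -103.500, -69.000°)
step 6: Δleader=(24.000, 17.000, 27.000°), engaged; cmd=(24.000, 68.500, 108.000°) → follower=(44.000, -35.000, 39.000°)

-7.000 -2.000 19.000
-24.000 18.500 131.000
1.000 -49.000 195.000
17.000 23.500 67.000
31.000 -4.000 -1.000
20.000 -103.500 -69.000
44.000 -35.000 39.000


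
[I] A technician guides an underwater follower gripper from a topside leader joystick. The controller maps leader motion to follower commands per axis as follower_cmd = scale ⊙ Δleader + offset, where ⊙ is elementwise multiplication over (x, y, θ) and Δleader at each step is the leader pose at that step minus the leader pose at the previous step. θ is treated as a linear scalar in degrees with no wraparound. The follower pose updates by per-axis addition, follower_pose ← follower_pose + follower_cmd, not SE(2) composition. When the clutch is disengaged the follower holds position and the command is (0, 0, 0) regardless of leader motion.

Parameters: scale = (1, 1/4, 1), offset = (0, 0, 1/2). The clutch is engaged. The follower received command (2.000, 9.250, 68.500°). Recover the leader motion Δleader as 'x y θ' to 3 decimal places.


axis x: (2.000 − 0) / (1) = 2.000
axis y: (9.250 − 0) / (1/4) = 37.000
axis θ: (68.500 − 1/2) / (1) = 68.000

2.000 37.000 68.000


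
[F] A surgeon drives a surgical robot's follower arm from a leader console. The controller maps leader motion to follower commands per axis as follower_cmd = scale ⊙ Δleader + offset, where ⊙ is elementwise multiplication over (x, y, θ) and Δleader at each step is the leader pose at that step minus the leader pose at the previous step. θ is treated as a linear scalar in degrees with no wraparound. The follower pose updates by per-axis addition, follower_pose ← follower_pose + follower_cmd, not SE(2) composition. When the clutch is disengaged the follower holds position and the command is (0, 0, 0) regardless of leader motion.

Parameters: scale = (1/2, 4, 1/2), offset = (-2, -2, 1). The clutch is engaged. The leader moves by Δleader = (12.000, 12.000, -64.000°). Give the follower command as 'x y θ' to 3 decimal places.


4.000 46.000 -31.000

axis x: 1/2·12.000 + -2 = 4.000
axis y: 4·12.000 + -2 = 46.000
axis θ: 1/2·-64.000 + 1 = -31.000


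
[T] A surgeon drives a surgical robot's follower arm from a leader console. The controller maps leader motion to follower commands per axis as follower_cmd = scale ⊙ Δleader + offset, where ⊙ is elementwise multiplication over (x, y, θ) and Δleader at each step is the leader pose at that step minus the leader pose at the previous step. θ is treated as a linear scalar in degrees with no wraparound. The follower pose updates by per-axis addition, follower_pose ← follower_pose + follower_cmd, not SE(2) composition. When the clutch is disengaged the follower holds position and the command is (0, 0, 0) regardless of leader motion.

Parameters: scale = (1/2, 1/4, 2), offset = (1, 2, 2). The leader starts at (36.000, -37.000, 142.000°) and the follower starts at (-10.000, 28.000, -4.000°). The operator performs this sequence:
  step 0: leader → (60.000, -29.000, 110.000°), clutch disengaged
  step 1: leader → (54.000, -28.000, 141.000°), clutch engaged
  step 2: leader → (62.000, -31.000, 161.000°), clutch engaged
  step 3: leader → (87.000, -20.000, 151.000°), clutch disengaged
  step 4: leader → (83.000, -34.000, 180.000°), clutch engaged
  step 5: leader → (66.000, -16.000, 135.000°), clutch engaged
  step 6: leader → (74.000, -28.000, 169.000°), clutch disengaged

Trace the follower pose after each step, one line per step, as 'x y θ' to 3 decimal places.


-10.000 28.000 -4.000
-12.000 30.250 60.000
-7.000 31.500 102.000
-7.000 31.500 102.000
-8.000 30.000 162.000
-15.500 36.500 74.000
-15.500 36.500 74.000

step 0: Δleader=(24.000, 8.000, -32.000°), disengaged; cmd=(0,0,0) → follower holds at (-10.000, 28.000, -4.000°)
step 1: Δleader=(-6.000, 1.000, 31.000°), engaged; cmd=(-2.000, 2.250, 64.000°) → follower=(-12.000, 30.250, 60.000°)
step 2: Δleader=(8.000, -3.000, 20.000°), engaged; cmd=(5.000, 1.250, 42.000°) → follower=(-7.000, 31.500, 102.000°)
step 3: Δleader=(25.000, 11.000, -10.000°), disengaged; cmd=(0,0,0) → follower holds at (-7.000, 31.500, 102.000°)
step 4: Δleader=(-4.000, -14.000, 29.000°), engaged; cmd=(-1.000, -1.500, 60.000°) → follower=(-8.000, 30.000, 162.000°)
step 5: Δleader=(-17.000, 18.000, -45.000°), engaged; cmd=(-7.500, 6.500, -88.000°) → follower=(-15.500, 36.500, 74.000°)
step 6: Δleader=(8.000, -12.000, 34.000°), disengaged; cmd=(0,0,0) → follower holds at (-15.500, 36.500, 74.000°)


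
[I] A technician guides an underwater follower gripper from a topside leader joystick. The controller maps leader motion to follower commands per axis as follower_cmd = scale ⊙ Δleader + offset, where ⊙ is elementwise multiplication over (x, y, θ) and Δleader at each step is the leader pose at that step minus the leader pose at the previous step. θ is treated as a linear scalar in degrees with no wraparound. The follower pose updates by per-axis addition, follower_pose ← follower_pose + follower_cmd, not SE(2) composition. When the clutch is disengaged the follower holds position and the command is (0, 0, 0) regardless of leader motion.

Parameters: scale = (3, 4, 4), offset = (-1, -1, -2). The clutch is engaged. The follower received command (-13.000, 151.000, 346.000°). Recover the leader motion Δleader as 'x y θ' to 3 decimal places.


axis x: (-13.000 − -1) / (3) = -4.000
axis y: (151.000 − -1) / (4) = 38.000
axis θ: (346.000 − -2) / (4) = 87.000

-4.000 38.000 87.000


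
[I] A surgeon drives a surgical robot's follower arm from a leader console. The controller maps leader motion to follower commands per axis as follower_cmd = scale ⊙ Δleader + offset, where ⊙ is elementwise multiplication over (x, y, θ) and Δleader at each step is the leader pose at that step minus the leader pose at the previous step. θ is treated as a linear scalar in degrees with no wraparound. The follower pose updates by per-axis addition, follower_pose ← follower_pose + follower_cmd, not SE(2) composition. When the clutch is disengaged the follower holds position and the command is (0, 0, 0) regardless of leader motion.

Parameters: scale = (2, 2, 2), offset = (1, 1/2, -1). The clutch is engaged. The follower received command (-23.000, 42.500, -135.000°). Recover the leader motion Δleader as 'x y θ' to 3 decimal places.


axis x: (-23.000 − 1) / (2) = -12.000
axis y: (42.500 − 1/2) / (2) = 21.000
axis θ: (-135.000 − -1) / (2) = -67.000

-12.000 21.000 -67.000


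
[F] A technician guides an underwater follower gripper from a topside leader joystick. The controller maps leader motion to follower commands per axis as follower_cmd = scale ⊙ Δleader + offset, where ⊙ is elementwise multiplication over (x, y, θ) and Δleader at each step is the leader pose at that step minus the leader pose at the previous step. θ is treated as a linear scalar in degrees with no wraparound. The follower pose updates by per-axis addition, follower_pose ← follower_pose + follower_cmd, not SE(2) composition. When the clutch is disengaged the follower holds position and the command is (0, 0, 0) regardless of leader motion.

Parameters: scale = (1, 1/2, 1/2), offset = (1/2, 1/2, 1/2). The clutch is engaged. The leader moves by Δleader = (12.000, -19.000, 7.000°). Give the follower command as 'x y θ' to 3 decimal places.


axis x: 1·12.000 + 1/2 = 12.500
axis y: 1/2·-19.000 + 1/2 = -9.000
axis θ: 1/2·7.000 + 1/2 = 4.000

12.500 -9.000 4.000


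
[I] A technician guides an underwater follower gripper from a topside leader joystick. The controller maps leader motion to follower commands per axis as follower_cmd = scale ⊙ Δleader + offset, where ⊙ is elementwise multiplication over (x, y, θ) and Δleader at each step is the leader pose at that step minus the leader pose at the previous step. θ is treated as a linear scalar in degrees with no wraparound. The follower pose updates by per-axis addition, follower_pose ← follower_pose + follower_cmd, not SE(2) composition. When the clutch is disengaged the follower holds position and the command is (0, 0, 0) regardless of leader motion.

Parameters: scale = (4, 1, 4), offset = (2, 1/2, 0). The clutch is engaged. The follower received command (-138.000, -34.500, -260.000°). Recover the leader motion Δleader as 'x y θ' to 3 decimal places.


-35.000 -35.000 -65.000

axis x: (-138.000 − 2) / (4) = -35.000
axis y: (-34.500 − 1/2) / (1) = -35.000
axis θ: (-260.000 − 0) / (4) = -65.000


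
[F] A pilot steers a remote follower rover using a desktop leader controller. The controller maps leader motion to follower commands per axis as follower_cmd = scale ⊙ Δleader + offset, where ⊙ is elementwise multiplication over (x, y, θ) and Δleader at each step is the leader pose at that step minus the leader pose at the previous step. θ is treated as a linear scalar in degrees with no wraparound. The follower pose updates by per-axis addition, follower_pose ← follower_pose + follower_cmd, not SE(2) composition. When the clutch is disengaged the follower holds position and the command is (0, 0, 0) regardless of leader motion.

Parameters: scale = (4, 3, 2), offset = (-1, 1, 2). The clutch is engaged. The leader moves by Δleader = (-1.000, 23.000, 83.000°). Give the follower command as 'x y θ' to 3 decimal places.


-5.000 70.000 168.000

axis x: 4·-1.000 + -1 = -5.000
axis y: 3·23.000 + 1 = 70.000
axis θ: 2·83.000 + 2 = 168.000


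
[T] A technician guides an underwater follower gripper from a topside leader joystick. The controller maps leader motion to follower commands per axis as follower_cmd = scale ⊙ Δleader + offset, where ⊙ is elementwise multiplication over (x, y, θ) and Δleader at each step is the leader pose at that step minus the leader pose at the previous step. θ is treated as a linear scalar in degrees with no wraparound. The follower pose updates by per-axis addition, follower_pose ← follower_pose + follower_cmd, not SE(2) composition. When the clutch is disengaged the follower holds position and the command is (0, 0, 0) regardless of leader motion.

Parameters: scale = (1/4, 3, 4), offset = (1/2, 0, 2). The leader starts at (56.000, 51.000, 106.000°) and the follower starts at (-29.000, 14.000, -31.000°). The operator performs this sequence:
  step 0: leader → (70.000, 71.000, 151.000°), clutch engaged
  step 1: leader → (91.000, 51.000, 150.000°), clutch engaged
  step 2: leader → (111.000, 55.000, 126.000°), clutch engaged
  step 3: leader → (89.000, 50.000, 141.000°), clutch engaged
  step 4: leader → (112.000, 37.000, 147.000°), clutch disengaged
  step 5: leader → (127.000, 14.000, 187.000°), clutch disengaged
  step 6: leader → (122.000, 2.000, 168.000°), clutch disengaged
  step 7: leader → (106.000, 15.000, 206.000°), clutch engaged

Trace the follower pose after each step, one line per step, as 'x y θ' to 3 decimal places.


step 0: Δleader=(14.000, 20.000, 45.000°), engaged; cmd=(4.000, 60.000, 182.000°) → follower=(-25.000, 74.000, 151.000°)
step 1: Δleader=(21.000, -20.000, -1.000°), engaged; cmd=(5.750, -60.000, -2.000°) → follower=(-19.250, 14.000, 149.000°)
step 2: Δleader=(20.000, 4.000, -24.000°), engaged; cmd=(5.500, 12.000, -94.000°) → follower=(-13.750, 26.000, 55.000°)
step 3: Δleader=(-22.000, -5.000, 15.000°), engaged; cmd=(-5.000, -15.000, 62.000°) → follower=(-18.750, 11.000, 117.000°)
step 4: Δleader=(23.000, -13.000, 6.000°), disengaged; cmd=(0,0,0) → follower holds at (-18.750, 11.000, 117.000°)
step 5: Δleader=(15.000, -23.000, 40.000°), disengaged; cmd=(0,0,0) → follower holds at (-18.750, 11.000, 117.000°)
step 6: Δleader=(-5.000, -12.000, -19.000°), disengaged; cmd=(0,0,0) → follower holds at (-18.750, 11.000, 117.000°)
step 7: Δleader=(-16.000, 13.000, 38.000°), engaged; cmd=(-3.500, 39.000, 154.000°) → follower=(-22.250, 50.000, 271.000°)

-25.000 74.000 151.000
-19.250 14.000 149.000
-13.750 26.000 55.000
-18.750 11.000 117.000
-18.750 11.000 117.000
-18.750 11.000 117.000
-18.750 11.000 117.000
-22.250 50.000 271.000


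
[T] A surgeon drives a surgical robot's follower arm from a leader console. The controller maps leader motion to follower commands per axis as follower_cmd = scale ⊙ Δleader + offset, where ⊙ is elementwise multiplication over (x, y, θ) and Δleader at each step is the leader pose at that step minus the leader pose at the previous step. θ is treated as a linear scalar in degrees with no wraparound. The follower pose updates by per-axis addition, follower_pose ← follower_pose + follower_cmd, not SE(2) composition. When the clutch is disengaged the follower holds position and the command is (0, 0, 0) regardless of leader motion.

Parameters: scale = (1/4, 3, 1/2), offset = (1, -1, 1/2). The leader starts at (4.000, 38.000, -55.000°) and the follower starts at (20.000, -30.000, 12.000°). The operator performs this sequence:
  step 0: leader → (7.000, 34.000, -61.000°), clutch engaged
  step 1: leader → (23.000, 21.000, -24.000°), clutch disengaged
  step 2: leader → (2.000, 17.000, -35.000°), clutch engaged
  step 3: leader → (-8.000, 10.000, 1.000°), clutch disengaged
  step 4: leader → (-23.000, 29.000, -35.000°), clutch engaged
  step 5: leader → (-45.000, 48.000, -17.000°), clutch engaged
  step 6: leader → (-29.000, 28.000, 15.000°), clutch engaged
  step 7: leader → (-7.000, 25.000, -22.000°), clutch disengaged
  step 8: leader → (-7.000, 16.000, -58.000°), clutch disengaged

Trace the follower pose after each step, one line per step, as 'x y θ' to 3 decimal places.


21.750 -43.000 9.500
21.750 -43.000 9.500
17.500 -56.000 4.500
17.500 -56.000 4.500
14.750 0.000 -13.000
10.250 56.000 -3.500
15.250 -5.000 13.000
15.250 -5.000 13.000
15.250 -5.000 13.000

step 0: Δleader=(3.000, -4.000, -6.000°), engaged; cmd=(1.750, -13.000, -2.500°) → follower=(21.750, -43.000, 9.500°)
step 1: Δleader=(16.000, -13.000, 37.000°), disengaged; cmd=(0,0,0) → follower holds at (21.750, -43.000, 9.500°)
step 2: Δleader=(-21.000, -4.000, -11.000°), engaged; cmd=(-4.250, -13.000, -5.000°) → follower=(17.500, -56.000, 4.500°)
step 3: Δleader=(-10.000, -7.000, 36.000°), disengaged; cmd=(0,0,0) → follower holds at (17.500, -56.000, 4.500°)
step 4: Δleader=(-15.000, 19.000, -36.000°), engaged; cmd=(-2.750, 56.000, -17.500°) → follower=(14.750, 0.000, -13.000°)
step 5: Δleader=(-22.000, 19.000, 18.000°), engaged; cmd=(-4.500, 56.000, 9.500°) → follower=(10.250, 56.000, -3.500°)
step 6: Δleader=(16.000, -20.000, 32.000°), engaged; cmd=(5.000, -61.000, 16.500°) → follower=(15.250, -5.000, 13.000°)
step 7: Δleader=(22.000, -3.000, -37.000°), disengaged; cmd=(0,0,0) → follower holds at (15.250, -5.000, 13.000°)
step 8: Δleader=(0.000, -9.000, -36.000°), disengaged; cmd=(0,0,0) → follower holds at (15.250, -5.000, 13.000°)


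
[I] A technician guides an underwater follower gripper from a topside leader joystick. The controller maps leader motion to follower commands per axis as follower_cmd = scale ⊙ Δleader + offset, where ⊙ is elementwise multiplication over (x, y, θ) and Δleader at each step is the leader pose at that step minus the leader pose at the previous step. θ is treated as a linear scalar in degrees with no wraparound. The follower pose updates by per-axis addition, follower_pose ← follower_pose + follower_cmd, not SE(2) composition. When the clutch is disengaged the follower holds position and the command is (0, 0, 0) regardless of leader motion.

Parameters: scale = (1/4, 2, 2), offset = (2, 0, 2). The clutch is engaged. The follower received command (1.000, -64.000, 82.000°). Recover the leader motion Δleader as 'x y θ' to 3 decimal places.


axis x: (1.000 − 2) / (1/4) = -4.000
axis y: (-64.000 − 0) / (2) = -32.000
axis θ: (82.000 − 2) / (2) = 40.000

-4.000 -32.000 40.000


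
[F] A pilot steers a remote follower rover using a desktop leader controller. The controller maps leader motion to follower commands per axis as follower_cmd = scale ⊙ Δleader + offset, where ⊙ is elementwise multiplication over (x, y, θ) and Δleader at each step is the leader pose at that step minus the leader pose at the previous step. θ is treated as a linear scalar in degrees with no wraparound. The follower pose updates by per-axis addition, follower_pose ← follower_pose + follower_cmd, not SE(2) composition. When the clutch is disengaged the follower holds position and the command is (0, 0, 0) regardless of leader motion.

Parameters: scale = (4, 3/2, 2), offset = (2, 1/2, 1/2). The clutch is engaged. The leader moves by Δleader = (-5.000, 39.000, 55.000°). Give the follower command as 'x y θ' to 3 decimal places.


-18.000 59.000 110.500

axis x: 4·-5.000 + 2 = -18.000
axis y: 3/2·39.000 + 1/2 = 59.000
axis θ: 2·55.000 + 1/2 = 110.500


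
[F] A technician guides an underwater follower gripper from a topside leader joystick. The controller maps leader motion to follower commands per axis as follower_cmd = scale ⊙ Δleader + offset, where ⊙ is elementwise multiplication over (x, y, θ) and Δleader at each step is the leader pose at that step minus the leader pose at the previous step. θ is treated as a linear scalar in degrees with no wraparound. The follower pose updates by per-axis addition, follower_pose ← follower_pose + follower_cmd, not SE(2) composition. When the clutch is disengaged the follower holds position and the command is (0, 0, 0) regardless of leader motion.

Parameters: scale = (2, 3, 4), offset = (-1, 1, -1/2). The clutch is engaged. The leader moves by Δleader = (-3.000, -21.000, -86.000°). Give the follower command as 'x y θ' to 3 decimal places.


-7.000 -62.000 -344.500

axis x: 2·-3.000 + -1 = -7.000
axis y: 3·-21.000 + 1 = -62.000
axis θ: 4·-86.000 + -1/2 = -344.500


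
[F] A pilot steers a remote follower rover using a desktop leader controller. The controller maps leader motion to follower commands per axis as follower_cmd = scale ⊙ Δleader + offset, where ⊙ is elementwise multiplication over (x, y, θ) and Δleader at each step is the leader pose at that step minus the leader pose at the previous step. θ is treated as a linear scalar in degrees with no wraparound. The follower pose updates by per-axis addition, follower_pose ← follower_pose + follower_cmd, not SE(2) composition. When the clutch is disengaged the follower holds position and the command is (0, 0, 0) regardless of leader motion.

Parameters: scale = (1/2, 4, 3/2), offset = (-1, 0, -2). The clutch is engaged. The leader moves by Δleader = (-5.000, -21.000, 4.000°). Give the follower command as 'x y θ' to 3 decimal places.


axis x: 1/2·-5.000 + -1 = -3.500
axis y: 4·-21.000 + 0 = -84.000
axis θ: 3/2·4.000 + -2 = 4.000

-3.500 -84.000 4.000


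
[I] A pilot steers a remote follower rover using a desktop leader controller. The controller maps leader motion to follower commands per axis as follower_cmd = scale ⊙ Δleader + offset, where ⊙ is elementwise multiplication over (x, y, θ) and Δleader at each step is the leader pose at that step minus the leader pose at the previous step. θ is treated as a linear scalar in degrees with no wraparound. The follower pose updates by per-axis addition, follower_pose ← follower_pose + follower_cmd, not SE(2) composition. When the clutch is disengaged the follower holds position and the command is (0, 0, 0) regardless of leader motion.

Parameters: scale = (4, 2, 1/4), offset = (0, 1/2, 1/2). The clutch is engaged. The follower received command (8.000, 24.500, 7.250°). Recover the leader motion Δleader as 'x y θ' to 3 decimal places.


axis x: (8.000 − 0) / (4) = 2.000
axis y: (24.500 − 1/2) / (2) = 12.000
axis θ: (7.250 − 1/2) / (1/4) = 27.000

2.000 12.000 27.000


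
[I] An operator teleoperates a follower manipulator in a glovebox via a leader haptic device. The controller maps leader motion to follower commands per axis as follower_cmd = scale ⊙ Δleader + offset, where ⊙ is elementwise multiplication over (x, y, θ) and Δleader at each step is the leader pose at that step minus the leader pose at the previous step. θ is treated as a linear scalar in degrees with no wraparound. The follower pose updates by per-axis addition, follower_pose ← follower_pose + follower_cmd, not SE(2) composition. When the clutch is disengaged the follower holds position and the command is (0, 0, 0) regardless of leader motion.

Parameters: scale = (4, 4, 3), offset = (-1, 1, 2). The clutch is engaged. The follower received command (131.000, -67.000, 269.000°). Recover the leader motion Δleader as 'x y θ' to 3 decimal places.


axis x: (131.000 − -1) / (4) = 33.000
axis y: (-67.000 − 1) / (4) = -17.000
axis θ: (269.000 − 2) / (3) = 89.000

33.000 -17.000 89.000


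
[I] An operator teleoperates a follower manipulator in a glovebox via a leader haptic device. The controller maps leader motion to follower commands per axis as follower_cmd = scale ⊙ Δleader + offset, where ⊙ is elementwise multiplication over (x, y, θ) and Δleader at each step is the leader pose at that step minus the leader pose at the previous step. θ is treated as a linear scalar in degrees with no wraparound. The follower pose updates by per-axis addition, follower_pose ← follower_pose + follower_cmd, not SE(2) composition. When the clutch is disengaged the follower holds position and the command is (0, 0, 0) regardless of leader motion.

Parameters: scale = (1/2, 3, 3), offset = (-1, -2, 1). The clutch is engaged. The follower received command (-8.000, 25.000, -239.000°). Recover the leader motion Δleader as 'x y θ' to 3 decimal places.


axis x: (-8.000 − -1) / (1/2) = -14.000
axis y: (25.000 − -2) / (3) = 9.000
axis θ: (-239.000 − 1) / (3) = -80.000

-14.000 9.000 -80.000


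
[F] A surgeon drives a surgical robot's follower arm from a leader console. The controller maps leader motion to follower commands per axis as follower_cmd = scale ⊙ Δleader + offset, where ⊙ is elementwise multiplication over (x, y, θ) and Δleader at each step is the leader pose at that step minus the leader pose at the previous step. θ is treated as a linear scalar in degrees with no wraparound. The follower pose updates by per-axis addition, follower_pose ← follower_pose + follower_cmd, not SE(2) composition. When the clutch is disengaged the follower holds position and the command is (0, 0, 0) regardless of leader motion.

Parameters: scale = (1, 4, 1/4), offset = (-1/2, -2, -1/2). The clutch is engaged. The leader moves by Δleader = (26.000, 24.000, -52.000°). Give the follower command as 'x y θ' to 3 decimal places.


25.500 94.000 -13.500

axis x: 1·26.000 + -1/2 = 25.500
axis y: 4·24.000 + -2 = 94.000
axis θ: 1/4·-52.000 + -1/2 = -13.500


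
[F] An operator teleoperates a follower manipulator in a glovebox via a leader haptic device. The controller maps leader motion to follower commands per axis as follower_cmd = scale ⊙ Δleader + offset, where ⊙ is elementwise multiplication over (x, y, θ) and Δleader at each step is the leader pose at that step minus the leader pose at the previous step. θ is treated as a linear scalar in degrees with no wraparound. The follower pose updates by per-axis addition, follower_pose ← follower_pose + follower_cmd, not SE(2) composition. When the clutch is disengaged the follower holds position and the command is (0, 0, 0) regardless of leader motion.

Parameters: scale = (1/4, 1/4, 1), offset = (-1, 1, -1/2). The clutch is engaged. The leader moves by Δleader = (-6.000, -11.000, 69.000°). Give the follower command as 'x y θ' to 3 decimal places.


-2.500 -1.750 68.500

axis x: 1/4·-6.000 + -1 = -2.500
axis y: 1/4·-11.000 + 1 = -1.750
axis θ: 1·69.000 + -1/2 = 68.500


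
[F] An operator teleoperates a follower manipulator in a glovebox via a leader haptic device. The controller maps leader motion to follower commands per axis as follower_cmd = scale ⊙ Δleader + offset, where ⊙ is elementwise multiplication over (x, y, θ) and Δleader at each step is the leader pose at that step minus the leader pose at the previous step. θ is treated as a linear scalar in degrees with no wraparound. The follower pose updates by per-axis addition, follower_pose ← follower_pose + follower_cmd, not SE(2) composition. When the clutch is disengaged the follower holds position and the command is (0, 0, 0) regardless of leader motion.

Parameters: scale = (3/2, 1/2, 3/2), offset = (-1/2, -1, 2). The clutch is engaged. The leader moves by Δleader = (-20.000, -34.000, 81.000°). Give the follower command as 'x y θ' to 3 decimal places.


-30.500 -18.000 123.500

axis x: 3/2·-20.000 + -1/2 = -30.500
axis y: 1/2·-34.000 + -1 = -18.000
axis θ: 3/2·81.000 + 2 = 123.500


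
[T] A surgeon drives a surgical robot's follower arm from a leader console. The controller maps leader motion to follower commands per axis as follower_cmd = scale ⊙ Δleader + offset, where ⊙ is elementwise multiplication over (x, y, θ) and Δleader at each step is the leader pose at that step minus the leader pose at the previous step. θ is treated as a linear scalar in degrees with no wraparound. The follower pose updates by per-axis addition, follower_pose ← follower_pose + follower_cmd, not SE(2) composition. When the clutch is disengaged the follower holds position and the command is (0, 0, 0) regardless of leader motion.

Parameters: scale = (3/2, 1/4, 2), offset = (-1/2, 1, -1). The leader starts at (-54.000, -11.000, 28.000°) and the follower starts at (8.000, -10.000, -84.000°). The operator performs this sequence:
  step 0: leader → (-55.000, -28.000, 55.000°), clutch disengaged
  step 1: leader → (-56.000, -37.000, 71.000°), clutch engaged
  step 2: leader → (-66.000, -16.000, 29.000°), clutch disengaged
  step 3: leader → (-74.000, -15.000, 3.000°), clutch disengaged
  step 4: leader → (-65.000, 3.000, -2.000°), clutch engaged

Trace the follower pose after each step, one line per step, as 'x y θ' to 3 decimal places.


8.000 -10.000 -84.000
6.000 -11.250 -53.000
6.000 -11.250 -53.000
6.000 -11.250 -53.000
19.000 -5.750 -64.000

step 0: Δleader=(-1.000, -17.000, 27.000°), disengaged; cmd=(0,0,0) → follower holds at (8.000, -10.000, -84.000°)
step 1: Δleader=(-1.000, -9.000, 16.000°), engaged; cmd=(-2.000, -1.250, 31.000°) → follower=(6.000, -11.250, -53.000°)
step 2: Δleader=(-10.000, 21.000, -42.000°), disengaged; cmd=(0,0,0) → follower holds at (6.000, -11.250, -53.000°)
step 3: Δleader=(-8.000, 1.000, -26.000°), disengaged; cmd=(0,0,0) → follower holds at (6.000, -11.250, -53.000°)
step 4: Δleader=(9.000, 18.000, -5.000°), engaged; cmd=(13.000, 5.500, -11.000°) → follower=(19.000, -5.750, -64.000°)


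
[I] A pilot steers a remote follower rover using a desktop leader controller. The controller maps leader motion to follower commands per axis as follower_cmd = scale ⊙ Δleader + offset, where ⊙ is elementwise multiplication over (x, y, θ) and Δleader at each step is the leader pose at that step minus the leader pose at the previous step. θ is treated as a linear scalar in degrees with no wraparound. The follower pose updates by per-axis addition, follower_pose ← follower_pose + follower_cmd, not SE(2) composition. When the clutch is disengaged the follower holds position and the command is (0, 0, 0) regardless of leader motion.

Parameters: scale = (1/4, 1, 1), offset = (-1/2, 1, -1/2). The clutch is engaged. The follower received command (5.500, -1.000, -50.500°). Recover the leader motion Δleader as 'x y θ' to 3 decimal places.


axis x: (5.500 − -1/2) / (1/4) = 24.000
axis y: (-1.000 − 1) / (1) = -2.000
axis θ: (-50.500 − -1/2) / (1) = -50.000

24.000 -2.000 -50.000


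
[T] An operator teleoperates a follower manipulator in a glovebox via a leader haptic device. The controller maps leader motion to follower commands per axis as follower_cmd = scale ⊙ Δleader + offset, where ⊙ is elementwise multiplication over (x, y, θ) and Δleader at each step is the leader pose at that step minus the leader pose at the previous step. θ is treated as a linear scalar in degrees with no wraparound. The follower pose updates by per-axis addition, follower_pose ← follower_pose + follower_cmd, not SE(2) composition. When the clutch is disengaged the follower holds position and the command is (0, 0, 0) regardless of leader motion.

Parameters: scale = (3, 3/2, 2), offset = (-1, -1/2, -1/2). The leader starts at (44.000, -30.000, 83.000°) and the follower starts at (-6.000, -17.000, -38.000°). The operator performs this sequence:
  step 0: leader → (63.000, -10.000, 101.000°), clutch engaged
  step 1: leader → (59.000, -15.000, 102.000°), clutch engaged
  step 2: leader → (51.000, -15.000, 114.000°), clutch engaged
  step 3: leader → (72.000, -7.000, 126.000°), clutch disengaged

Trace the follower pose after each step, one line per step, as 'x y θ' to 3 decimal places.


50.000 12.500 -2.500
37.000 4.500 -1.000
12.000 4.000 22.500
12.000 4.000 22.500

step 0: Δleader=(19.000, 20.000, 18.000°), engaged; cmd=(56.000, 29.500, 35.500°) → follower=(50.000, 12.500, -2.500°)
step 1: Δleader=(-4.000, -5.000, 1.000°), engaged; cmd=(-13.000, -8.000, 1.500°) → follower=(37.000, 4.500, -1.000°)
step 2: Δleader=(-8.000, 0.000, 12.000°), engaged; cmd=(-25.000, -0.500, 23.500°) → follower=(12.000, 4.000, 22.500°)
step 3: Δleader=(21.000, 8.000, 12.000°), disengaged; cmd=(0,0,0) → follower holds at (12.000, 4.000, 22.500°)


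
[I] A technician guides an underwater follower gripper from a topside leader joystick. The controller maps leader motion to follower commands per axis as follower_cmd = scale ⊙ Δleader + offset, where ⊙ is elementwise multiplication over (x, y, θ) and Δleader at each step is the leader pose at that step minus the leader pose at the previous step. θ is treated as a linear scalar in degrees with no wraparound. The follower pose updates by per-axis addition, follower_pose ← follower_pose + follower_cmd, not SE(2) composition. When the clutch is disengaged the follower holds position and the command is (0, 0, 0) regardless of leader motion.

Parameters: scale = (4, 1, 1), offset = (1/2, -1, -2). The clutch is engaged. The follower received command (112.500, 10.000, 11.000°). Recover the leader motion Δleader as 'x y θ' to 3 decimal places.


axis x: (112.500 − 1/2) / (4) = 28.000
axis y: (10.000 − -1) / (1) = 11.000
axis θ: (11.000 − -2) / (1) = 13.000

28.000 11.000 13.000


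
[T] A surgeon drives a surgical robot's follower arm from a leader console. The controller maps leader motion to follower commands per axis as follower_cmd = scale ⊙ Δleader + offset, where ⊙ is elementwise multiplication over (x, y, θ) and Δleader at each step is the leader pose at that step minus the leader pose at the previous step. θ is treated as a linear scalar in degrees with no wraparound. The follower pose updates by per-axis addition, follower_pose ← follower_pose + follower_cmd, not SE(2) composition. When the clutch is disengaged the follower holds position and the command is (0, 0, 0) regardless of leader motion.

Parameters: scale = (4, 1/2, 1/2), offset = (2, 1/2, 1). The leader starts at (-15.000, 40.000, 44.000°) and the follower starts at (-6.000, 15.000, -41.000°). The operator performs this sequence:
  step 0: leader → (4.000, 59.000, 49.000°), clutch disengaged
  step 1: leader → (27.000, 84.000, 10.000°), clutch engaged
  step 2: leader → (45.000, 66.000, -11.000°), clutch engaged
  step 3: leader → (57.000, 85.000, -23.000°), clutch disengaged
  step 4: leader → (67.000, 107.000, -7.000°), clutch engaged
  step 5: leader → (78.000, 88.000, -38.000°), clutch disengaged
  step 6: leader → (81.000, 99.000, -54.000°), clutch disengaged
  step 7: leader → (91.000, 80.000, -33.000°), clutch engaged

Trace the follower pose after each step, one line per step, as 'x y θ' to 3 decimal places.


-6.000 15.000 -41.000
88.000 28.000 -59.500
162.000 19.500 -69.000
162.000 19.500 -69.000
204.000 31.000 -60.000
204.000 31.000 -60.000
204.000 31.000 -60.000
246.000 22.000 -48.500

step 0: Δleader=(19.000, 19.000, 5.000°), disengaged; cmd=(0,0,0) → follower holds at (-6.000, 15.000, -41.000°)
step 1: Δleader=(23.000, 25.000, -39.000°), engaged; cmd=(94.000, 13.000, -18.500°) → follower=(88.000, 28.000, -59.500°)
step 2: Δleader=(18.000, -18.000, -21.000°), engaged; cmd=(74.000, -8.500, -9.500°) → follower=(162.000, 19.500, -69.000°)
step 3: Δleader=(12.000, 19.000, -12.000°), disengaged; cmd=(0,0,0) → follower holds at (162.000, 19.500, -69.000°)
step 4: Δleader=(10.000, 22.000, 16.000°), engaged; cmd=(42.000, 11.500, 9.000°) → follower=(204.000, 31.000, -60.000°)
step 5: Δleader=(11.000, -19.000, -31.000°), disengaged; cmd=(0,0,0) → follower holds at (204.000, 31.000, -60.000°)
step 6: Δleader=(3.000, 11.000, -16.000°), disengaged; cmd=(0,0,0) → follower holds at (204.000, 31.000, -60.000°)
step 7: Δleader=(10.000, -19.000, 21.000°), engaged; cmd=(42.000, -9.000, 11.500°) → follower=(246.000, 22.000, -48.500°)


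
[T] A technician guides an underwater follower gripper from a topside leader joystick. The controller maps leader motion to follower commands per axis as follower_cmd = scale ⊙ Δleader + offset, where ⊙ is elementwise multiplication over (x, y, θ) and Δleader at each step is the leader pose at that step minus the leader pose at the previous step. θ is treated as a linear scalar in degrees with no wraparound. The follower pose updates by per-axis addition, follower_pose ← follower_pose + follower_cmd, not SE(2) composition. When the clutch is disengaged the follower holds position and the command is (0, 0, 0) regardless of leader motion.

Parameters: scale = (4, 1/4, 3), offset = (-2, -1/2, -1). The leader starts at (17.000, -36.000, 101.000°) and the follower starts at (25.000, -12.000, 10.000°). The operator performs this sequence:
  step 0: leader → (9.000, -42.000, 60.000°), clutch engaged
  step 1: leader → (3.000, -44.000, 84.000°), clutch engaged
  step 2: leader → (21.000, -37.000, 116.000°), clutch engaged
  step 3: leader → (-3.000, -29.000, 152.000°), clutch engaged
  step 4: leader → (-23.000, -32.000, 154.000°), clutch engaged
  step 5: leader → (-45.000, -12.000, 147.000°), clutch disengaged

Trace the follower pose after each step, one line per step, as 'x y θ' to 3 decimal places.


-9.000 -14.000 -114.000
-35.000 -15.000 -43.000
35.000 -13.750 52.000
-63.000 -12.250 159.000
-145.000 -13.500 164.000
-145.000 -13.500 164.000

step 0: Δleader=(-8.000, -6.000, -41.000°), engaged; cmd=(-34.000, -2.000, -124.000°) → follower=(-9.000, -14.000, -114.000°)
step 1: Δleader=(-6.000, -2.000, 24.000°), engaged; cmd=(-26.000, -1.000, 71.000°) → follower=(-35.000, -15.000, -43.000°)
step 2: Δleader=(18.000, 7.000, 32.000°), engaged; cmd=(70.000, 1.250, 95.000°) → follower=(35.000, -13.750, 52.000°)
step 3: Δleader=(-24.000, 8.000, 36.000°), engaged; cmd=(-98.000, 1.500, 107.000°) → follower=(-63.000, -12.250, 159.000°)
step 4: Δleader=(-20.000, -3.000, 2.000°), engaged; cmd=(-82.000, -1.250, 5.000°) → follower=(-145.000, -13.500, 164.000°)
step 5: Δleader=(-22.000, 20.000, -7.000°), disengaged; cmd=(0,0,0) → follower holds at (-145.000, -13.500, 164.000°)


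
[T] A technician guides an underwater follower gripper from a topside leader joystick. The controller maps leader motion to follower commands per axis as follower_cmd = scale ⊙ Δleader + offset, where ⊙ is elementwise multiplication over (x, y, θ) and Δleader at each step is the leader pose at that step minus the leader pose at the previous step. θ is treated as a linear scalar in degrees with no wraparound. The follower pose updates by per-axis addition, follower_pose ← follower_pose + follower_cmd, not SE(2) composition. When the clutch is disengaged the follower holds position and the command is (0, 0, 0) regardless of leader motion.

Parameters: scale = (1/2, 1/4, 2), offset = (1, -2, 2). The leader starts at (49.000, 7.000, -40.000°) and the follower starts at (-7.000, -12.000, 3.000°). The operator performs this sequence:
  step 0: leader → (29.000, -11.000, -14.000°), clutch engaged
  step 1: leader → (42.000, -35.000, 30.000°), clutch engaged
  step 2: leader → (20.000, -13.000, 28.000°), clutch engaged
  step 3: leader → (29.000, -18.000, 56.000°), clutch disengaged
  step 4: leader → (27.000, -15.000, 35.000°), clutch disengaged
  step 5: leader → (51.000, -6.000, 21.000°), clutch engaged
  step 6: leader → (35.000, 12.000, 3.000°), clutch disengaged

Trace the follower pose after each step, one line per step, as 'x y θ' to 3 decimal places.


step 0: Δleader=(-20.000, -18.000, 26.000°), engaged; cmd=(-9.000, -6.500, 54.000°) → follower=(-16.000, -18.500, 57.000°)
step 1: Δleader=(13.000, -24.000, 44.000°), engaged; cmd=(7.500, -8.000, 90.000°) → follower=(-8.500, -26.500, 147.000°)
step 2: Δleader=(-22.000, 22.000, -2.000°), engaged; cmd=(-10.000, 3.500, -2.000°) → follower=(-18.500, -23.000, 145.000°)
step 3: Δleader=(9.000, -5.000, 28.000°), disengaged; cmd=(0,0,0) → follower holds at (-18.500, -23.000, 145.000°)
step 4: Δleader=(-2.000, 3.000, -21.000°), disengaged; cmd=(0,0,0) → follower holds at (-18.500, -23.000, 145.000°)
step 5: Δleader=(24.000, 9.000, -14.000°), engaged; cmd=(13.000, 0.250, -26.000°) → follower=(-5.500, -22.750, 119.000°)
step 6: Δleader=(-16.000, 18.000, -18.000°), disengaged; cmd=(0,0,0) → follower holds at (-5.500, -22.750, 119.000°)

-16.000 -18.500 57.000
-8.500 -26.500 147.000
-18.500 -23.000 145.000
-18.500 -23.000 145.000
-18.500 -23.000 145.000
-5.500 -22.750 119.000
-5.500 -22.750 119.000


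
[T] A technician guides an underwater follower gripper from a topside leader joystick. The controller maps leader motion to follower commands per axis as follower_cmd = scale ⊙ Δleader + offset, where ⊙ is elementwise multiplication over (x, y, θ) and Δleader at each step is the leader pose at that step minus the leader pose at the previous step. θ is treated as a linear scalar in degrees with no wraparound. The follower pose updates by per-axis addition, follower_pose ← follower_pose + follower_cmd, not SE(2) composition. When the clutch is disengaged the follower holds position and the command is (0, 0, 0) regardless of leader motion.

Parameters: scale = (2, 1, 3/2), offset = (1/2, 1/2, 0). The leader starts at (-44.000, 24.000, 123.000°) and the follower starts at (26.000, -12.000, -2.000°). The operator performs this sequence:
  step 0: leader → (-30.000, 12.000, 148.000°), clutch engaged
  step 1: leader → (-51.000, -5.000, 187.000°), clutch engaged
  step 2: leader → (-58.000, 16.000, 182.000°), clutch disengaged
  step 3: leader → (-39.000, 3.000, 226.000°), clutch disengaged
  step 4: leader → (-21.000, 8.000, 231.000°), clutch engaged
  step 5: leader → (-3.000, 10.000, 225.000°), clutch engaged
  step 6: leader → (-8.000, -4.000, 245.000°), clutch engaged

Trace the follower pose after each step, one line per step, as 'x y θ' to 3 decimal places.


step 0: Δleader=(14.000, -12.000, 25.000°), engaged; cmd=(28.500, -11.500, 37.500°) → follower=(54.500, -23.500, 35.500°)
step 1: Δleader=(-21.000, -17.000, 39.000°), engaged; cmd=(-41.500, -16.500, 58.500°) → follower=(13.000, -40.000, 94.000°)
step 2: Δleader=(-7.000, 21.000, -5.000°), disengaged; cmd=(0,0,0) → follower holds at (13.000, -40.000, 94.000°)
step 3: Δleader=(19.000, -13.000, 44.000°), disengaged; cmd=(0,0,0) → follower holds at (13.000, -40.000, 94.000°)
step 4: Δleader=(18.000, 5.000, 5.000°), engaged; cmd=(36.500, 5.500, 7.500°) → follower=(49.500, -34.500, 101.500°)
step 5: Δleader=(18.000, 2.000, -6.000°), engaged; cmd=(36.500, 2.500, -9.000°) → follower=(86.000, -32.000, 92.500°)
step 6: Δleader=(-5.000, -14.000, 20.000°), engaged; cmd=(-9.500, -13.500, 30.000°) → follower=(76.500, -45.500, 122.500°)

54.500 -23.500 35.500
13.000 -40.000 94.000
13.000 -40.000 94.000
13.000 -40.000 94.000
49.500 -34.500 101.500
86.000 -32.000 92.500
76.500 -45.500 122.500
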